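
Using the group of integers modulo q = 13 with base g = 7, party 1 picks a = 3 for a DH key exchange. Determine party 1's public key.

5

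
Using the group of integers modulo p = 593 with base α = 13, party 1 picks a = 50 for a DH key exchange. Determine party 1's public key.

123

Public value = 13^{50} \pmod{593}.
13^1 ≡ 13 (mod 593)
13^2 = (13^1)^2 ≡ 13^2 = 169 ≡ 169 (mod 593)
13^4 = (13^2)^2 ≡ 169^2 = 28561 ≡ 97 (mod 593)
13^8 = (13^4)^2 ≡ 97^2 = 9409 ≡ 514 (mod 593)
13^16 = (13^8)^2 ≡ 514^2 = 264196 ≡ 311 (mod 593)
13^32 = (13^16)^2 ≡ 311^2 = 96721 ≡ 62 (mod 593)
13^50 = 13^32 · 13^16 · 13^2 ≡ 62 · 311 · 169 ≡ 123 (mod 593).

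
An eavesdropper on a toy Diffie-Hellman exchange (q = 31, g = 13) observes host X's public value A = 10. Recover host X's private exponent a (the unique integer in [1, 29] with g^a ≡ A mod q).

4

Try successive powers of 13 modulo 31:
13^1 ≡ 13
13^2 ≡ 14
13^3 ≡ 27
13^4 ≡ 10
Found: a = 4.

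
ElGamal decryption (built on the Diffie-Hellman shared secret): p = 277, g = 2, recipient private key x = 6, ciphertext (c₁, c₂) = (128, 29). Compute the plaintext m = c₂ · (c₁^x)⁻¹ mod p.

90

Shared mask s = c₁^x mod p = 128^6 mod 277.
128^1 ≡ 128 (mod 277)
128^2 = (128^1)^2 ≡ 128^2 = 16384 ≡ 41 (mod 277)
128^4 = (128^2)^2 ≡ 41^2 = 1681 ≡ 19 (mod 277)
128^6 = 128^4 · 128^2 ≡ 19 · 41 ≡ 225 (mod 277).
So s = 225; s⁻¹ ≡ 261 (mod 277).
m = c₂ · s⁻¹ mod 277 = 29 · 261 mod 277 = 90.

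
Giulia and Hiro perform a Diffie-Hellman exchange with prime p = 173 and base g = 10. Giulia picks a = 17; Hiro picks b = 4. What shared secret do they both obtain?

Hiro sends B = g^b mod p = 10^4 mod 173.
10^1 ≡ 10 (mod 173)
10^2 = (10^1)^2 ≡ 10^2 = 100 ≡ 100 (mod 173)
10^4 = (10^2)^2 ≡ 100^2 = 10000 ≡ 139 (mod 173)
So B = 139. Giulia then computes K = B^a mod p = 139^17 mod 173.
139^1 ≡ 139 (mod 173)
139^2 = (139^1)^2 ≡ 139^2 = 19321 ≡ 118 (mod 173)
139^4 = (139^2)^2 ≡ 118^2 = 13924 ≡ 84 (mod 173)
139^8 = (139^4)^2 ≡ 84^2 = 7056 ≡ 136 (mod 173)
139^16 = (139^8)^2 ≡ 136^2 = 18496 ≡ 158 (mod 173)
139^17 = 139^16 · 139^1 ≡ 158 · 139 ≡ 164 (mod 173).

164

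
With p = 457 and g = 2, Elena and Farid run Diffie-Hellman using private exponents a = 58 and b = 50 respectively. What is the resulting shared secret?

440

Elena sends A = g^a mod p = 2^58 mod 457.
2^1 ≡ 2 (mod 457)
2^2 = (2^1)^2 ≡ 2^2 = 4 ≡ 4 (mod 457)
2^4 = (2^2)^2 ≡ 4^2 = 16 ≡ 16 (mod 457)
2^8 = (2^4)^2 ≡ 16^2 = 256 ≡ 256 (mod 457)
2^16 = (2^8)^2 ≡ 256^2 = 65536 ≡ 185 (mod 457)
2^32 = (2^16)^2 ≡ 185^2 = 34225 ≡ 407 (mod 457)
2^58 = 2^32 · 2^16 · 2^8 · 2^2 ≡ 407 · 185 · 256 · 4 ≡ 239 (mod 457).
So A = 239. Farid then computes K = A^b mod p = 239^50 mod 457.
239^1 ≡ 239 (mod 457)
239^2 = (239^1)^2 ≡ 239^2 = 57121 ≡ 453 (mod 457)
239^4 = (239^2)^2 ≡ 453^2 = 205209 ≡ 16 (mod 457)
239^8 = (239^4)^2 ≡ 16^2 = 256 ≡ 256 (mod 457)
239^16 = (239^8)^2 ≡ 256^2 = 65536 ≡ 185 (mod 457)
239^32 = (239^16)^2 ≡ 185^2 = 34225 ≡ 407 (mod 457)
239^50 = 239^32 · 239^16 · 239^2 ≡ 407 · 185 · 453 ≡ 440 (mod 457).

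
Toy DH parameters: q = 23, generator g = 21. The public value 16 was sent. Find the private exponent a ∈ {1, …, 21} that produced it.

Try successive powers of 21 modulo 23:
21^1 ≡ 21
21^2 ≡ 4
21^3 ≡ 15
21^4 ≡ 16
Found: a = 4.

4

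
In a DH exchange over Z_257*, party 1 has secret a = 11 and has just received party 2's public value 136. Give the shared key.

189

Shared key K = 136^11 mod 257.
136^1 ≡ 136 (mod 257)
136^2 = (136^1)^2 ≡ 136^2 = 18496 ≡ 249 (mod 257)
136^4 = (136^2)^2 ≡ 249^2 = 62001 ≡ 64 (mod 257)
136^8 = (136^4)^2 ≡ 64^2 = 4096 ≡ 241 (mod 257)
136^11 = 136^8 · 136^2 · 136^1 ≡ 241 · 249 · 136 ≡ 189 (mod 257).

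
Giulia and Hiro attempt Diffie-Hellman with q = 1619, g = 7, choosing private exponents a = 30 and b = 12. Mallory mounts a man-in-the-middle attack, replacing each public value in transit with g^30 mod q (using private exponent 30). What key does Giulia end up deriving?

1130

Giulia receives Mallory's public value M = 7^30 mod 1619 instead of the honest one.
7^1 ≡ 7 (mod 1619)
7^2 = (7^1)^2 ≡ 7^2 = 49 ≡ 49 (mod 1619)
7^4 = (7^2)^2 ≡ 49^2 = 2401 ≡ 782 (mod 1619)
7^8 = (7^4)^2 ≡ 782^2 = 611524 ≡ 1161 (mod 1619)
7^16 = (7^8)^2 ≡ 1161^2 = 1347921 ≡ 913 (mod 1619)
7^30 = 7^16 · 7^8 · 7^4 · 7^2 ≡ 913 · 1161 · 782 · 49 ≡ 326 (mod 1619).
So M = 326. Giulia computes K = M^30 mod 1619.
326^1 ≡ 326 (mod 1619)
326^2 = (326^1)^2 ≡ 326^2 = 106276 ≡ 1041 (mod 1619)
326^4 = (326^2)^2 ≡ 1041^2 = 1083681 ≡ 570 (mod 1619)
326^8 = (326^4)^2 ≡ 570^2 = 324900 ≡ 1100 (mod 1619)
326^16 = (326^8)^2 ≡ 1100^2 = 1210000 ≡ 607 (mod 1619)
326^30 = 326^16 · 326^8 · 326^4 · 326^2 ≡ 607 · 1100 · 570 · 1041 ≡ 1130 (mod 1619).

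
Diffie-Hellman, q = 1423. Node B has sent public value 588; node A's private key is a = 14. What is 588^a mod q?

Shared key K = 588^14 mod 1423.
588^1 ≡ 588 (mod 1423)
588^2 = (588^1)^2 ≡ 588^2 = 345744 ≡ 1378 (mod 1423)
588^4 = (588^2)^2 ≡ 1378^2 = 1898884 ≡ 602 (mod 1423)
588^8 = (588^4)^2 ≡ 602^2 = 362404 ≡ 962 (mod 1423)
588^14 = 588^8 · 588^4 · 588^2 ≡ 962 · 602 · 1378 ≡ 242 (mod 1423).

242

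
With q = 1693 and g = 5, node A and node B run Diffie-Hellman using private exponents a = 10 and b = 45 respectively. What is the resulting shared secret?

608

Node A sends A = g^a mod q = 5^10 mod 1693.
5^1 ≡ 5 (mod 1693)
5^2 = (5^1)^2 ≡ 5^2 = 25 ≡ 25 (mod 1693)
5^4 = (5^2)^2 ≡ 25^2 = 625 ≡ 625 (mod 1693)
5^8 = (5^4)^2 ≡ 625^2 = 390625 ≡ 1235 (mod 1693)
5^10 = 5^8 · 5^2 ≡ 1235 · 25 ≡ 401 (mod 1693).
So A = 401. Node B then computes K = A^b mod q = 401^45 mod 1693.
401^1 ≡ 401 (mod 1693)
401^2 = (401^1)^2 ≡ 401^2 = 160801 ≡ 1659 (mod 1693)
401^4 = (401^2)^2 ≡ 1659^2 = 2752281 ≡ 1156 (mod 1693)
401^8 = (401^4)^2 ≡ 1156^2 = 1336336 ≡ 559 (mod 1693)
401^16 = (401^8)^2 ≡ 559^2 = 312481 ≡ 969 (mod 1693)
401^32 = (401^16)^2 ≡ 969^2 = 938961 ≡ 1039 (mod 1693)
401^45 = 401^32 · 401^8 · 401^4 · 401^1 ≡ 1039 · 559 · 1156 · 401 ≡ 608 (mod 1693).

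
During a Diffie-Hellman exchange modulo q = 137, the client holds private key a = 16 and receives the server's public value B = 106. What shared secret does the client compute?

119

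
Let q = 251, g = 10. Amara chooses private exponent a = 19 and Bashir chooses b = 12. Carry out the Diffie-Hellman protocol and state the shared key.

4

Amara sends A = g^a mod q = 10^19 mod 251.
10^1 ≡ 10 (mod 251)
10^2 = (10^1)^2 ≡ 10^2 = 100 ≡ 100 (mod 251)
10^4 = (10^2)^2 ≡ 100^2 = 10000 ≡ 211 (mod 251)
10^8 = (10^4)^2 ≡ 211^2 = 44521 ≡ 94 (mod 251)
10^16 = (10^8)^2 ≡ 94^2 = 8836 ≡ 51 (mod 251)
10^19 = 10^16 · 10^2 · 10^1 ≡ 51 · 100 · 10 ≡ 47 (mod 251).
So A = 47. Bashir then computes K = A^b mod q = 47^12 mod 251.
47^1 ≡ 47 (mod 251)
47^2 = (47^1)^2 ≡ 47^2 = 2209 ≡ 201 (mod 251)
47^4 = (47^2)^2 ≡ 201^2 = 40401 ≡ 241 (mod 251)
47^8 = (47^4)^2 ≡ 241^2 = 58081 ≡ 100 (mod 251)
47^12 = 47^8 · 47^4 ≡ 100 · 241 ≡ 4 (mod 251).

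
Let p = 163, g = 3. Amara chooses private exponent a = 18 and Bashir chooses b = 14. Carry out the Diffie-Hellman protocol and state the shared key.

40

Amara sends A = g^a mod p = 3^18 mod 163.
3^1 ≡ 3 (mod 163)
3^2 = (3^1)^2 ≡ 3^2 = 9 ≡ 9 (mod 163)
3^4 = (3^2)^2 ≡ 9^2 = 81 ≡ 81 (mod 163)
3^8 = (3^4)^2 ≡ 81^2 = 6561 ≡ 41 (mod 163)
3^16 = (3^8)^2 ≡ 41^2 = 1681 ≡ 51 (mod 163)
3^18 = 3^16 · 3^2 ≡ 51 · 9 ≡ 133 (mod 163).
So A = 133. Bashir then computes K = A^b mod p = 133^14 mod 163.
133^1 ≡ 133 (mod 163)
133^2 = (133^1)^2 ≡ 133^2 = 17689 ≡ 85 (mod 163)
133^4 = (133^2)^2 ≡ 85^2 = 7225 ≡ 53 (mod 163)
133^8 = (133^4)^2 ≡ 53^2 = 2809 ≡ 38 (mod 163)
133^14 = 133^8 · 133^4 · 133^2 ≡ 38 · 53 · 85 ≡ 40 (mod 163).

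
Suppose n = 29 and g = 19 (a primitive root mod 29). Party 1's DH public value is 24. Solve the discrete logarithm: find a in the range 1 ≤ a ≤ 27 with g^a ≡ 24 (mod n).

4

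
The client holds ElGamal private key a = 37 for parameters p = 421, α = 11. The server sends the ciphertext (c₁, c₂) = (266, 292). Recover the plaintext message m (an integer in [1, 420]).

Shared mask s = c₁^a mod p = 266^37 mod 421.
266^1 ≡ 266 (mod 421)
266^2 = (266^1)^2 ≡ 266^2 = 70756 ≡ 28 (mod 421)
266^4 = (266^2)^2 ≡ 28^2 = 784 ≡ 363 (mod 421)
266^8 = (266^4)^2 ≡ 363^2 = 131769 ≡ 417 (mod 421)
266^16 = (266^8)^2 ≡ 417^2 = 173889 ≡ 16 (mod 421)
266^32 = (266^16)^2 ≡ 16^2 = 256 ≡ 256 (mod 421)
266^37 = 266^32 · 266^4 · 266^1 ≡ 256 · 363 · 266 ≡ 254 (mod 421).
So s = 254; s⁻¹ ≡ 121 (mod 421).
m = c₂ · s⁻¹ mod 421 = 292 · 121 mod 421 = 389.

389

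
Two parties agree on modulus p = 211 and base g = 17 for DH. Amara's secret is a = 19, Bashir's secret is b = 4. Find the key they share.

Amara sends A = g^a mod p = 17^19 mod 211.
17^1 ≡ 17 (mod 211)
17^2 = (17^1)^2 ≡ 17^2 = 289 ≡ 78 (mod 211)
17^4 = (17^2)^2 ≡ 78^2 = 6084 ≡ 176 (mod 211)
17^8 = (17^4)^2 ≡ 176^2 = 30976 ≡ 170 (mod 211)
17^16 = (17^8)^2 ≡ 170^2 = 28900 ≡ 204 (mod 211)
17^19 = 17^16 · 17^2 · 17^1 ≡ 204 · 78 · 17 ≡ 2 (mod 211).
So A = 2. Bashir then computes K = A^b mod p = 2^4 mod 211.
2^1 ≡ 2 (mod 211)
2^2 = (2^1)^2 ≡ 2^2 = 4 ≡ 4 (mod 211)
2^4 = (2^2)^2 ≡ 4^2 = 16 ≡ 16 (mod 211)

16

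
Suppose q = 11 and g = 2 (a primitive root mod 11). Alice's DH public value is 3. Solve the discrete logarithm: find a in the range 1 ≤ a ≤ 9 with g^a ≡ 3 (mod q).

Try successive powers of 2 modulo 11:
2^1 ≡ 2
2^2 ≡ 4
2^3 ≡ 8
2^4 ≡ 5
2^5 ≡ 10
2^6 ≡ 9
2^7 ≡ 7
2^8 ≡ 3
Found: a = 8.

8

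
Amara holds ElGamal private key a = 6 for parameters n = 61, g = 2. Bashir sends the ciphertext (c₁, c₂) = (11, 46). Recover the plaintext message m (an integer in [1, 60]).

15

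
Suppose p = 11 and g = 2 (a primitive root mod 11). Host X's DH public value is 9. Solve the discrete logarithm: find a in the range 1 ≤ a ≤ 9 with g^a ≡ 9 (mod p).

6

Try successive powers of 2 modulo 11:
2^1 ≡ 2
2^2 ≡ 4
2^3 ≡ 8
2^4 ≡ 5
2^5 ≡ 10
2^6 ≡ 9
Found: a = 6.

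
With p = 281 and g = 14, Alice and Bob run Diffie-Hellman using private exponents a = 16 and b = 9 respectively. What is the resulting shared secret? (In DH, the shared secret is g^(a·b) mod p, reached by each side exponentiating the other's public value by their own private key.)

200

Alice sends A = g^a mod p = 14^16 mod 281.
14^1 ≡ 14 (mod 281)
14^2 = (14^1)^2 ≡ 14^2 = 196 ≡ 196 (mod 281)
14^4 = (14^2)^2 ≡ 196^2 = 38416 ≡ 200 (mod 281)
14^8 = (14^4)^2 ≡ 200^2 = 40000 ≡ 98 (mod 281)
14^16 = (14^8)^2 ≡ 98^2 = 9604 ≡ 50 (mod 281)
So A = 50. Bob then computes K = A^b mod p = 50^9 mod 281.
50^1 ≡ 50 (mod 281)
50^2 = (50^1)^2 ≡ 50^2 = 2500 ≡ 252 (mod 281)
50^4 = (50^2)^2 ≡ 252^2 = 63504 ≡ 279 (mod 281)
50^8 = (50^4)^2 ≡ 279^2 = 77841 ≡ 4 (mod 281)
50^9 = 50^8 · 50^1 ≡ 4 · 50 ≡ 200 (mod 281).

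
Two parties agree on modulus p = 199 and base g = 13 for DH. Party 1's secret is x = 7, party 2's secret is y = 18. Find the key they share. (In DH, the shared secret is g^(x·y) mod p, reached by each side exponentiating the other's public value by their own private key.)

188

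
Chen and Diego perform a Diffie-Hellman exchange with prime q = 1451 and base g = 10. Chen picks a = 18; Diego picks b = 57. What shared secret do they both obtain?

588

Chen sends A = g^a mod q = 10^18 mod 1451.
10^1 ≡ 10 (mod 1451)
10^2 = (10^1)^2 ≡ 10^2 = 100 ≡ 100 (mod 1451)
10^4 = (10^2)^2 ≡ 100^2 = 10000 ≡ 1294 (mod 1451)
10^8 = (10^4)^2 ≡ 1294^2 = 1674436 ≡ 1433 (mod 1451)
10^16 = (10^8)^2 ≡ 1433^2 = 2053489 ≡ 324 (mod 1451)
10^18 = 10^16 · 10^2 ≡ 324 · 100 ≡ 478 (mod 1451).
So A = 478. Diego then computes K = A^b mod q = 478^57 mod 1451.
478^1 ≡ 478 (mod 1451)
478^2 = (478^1)^2 ≡ 478^2 = 228484 ≡ 677 (mod 1451)
478^4 = (478^2)^2 ≡ 677^2 = 458329 ≡ 1264 (mod 1451)
478^8 = (478^4)^2 ≡ 1264^2 = 1597696 ≡ 145 (mod 1451)
478^16 = (478^8)^2 ≡ 145^2 = 21025 ≡ 711 (mod 1451)
478^32 = (478^16)^2 ≡ 711^2 = 505521 ≡ 573 (mod 1451)
478^57 = 478^32 · 478^16 · 478^8 · 478^1 ≡ 573 · 711 · 145 · 478 ≡ 588 (mod 1451).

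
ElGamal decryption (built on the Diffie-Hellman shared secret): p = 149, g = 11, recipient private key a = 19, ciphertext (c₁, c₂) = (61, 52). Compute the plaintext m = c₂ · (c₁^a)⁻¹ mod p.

Shared mask s = c₁^a mod p = 61^19 mod 149.
61^1 ≡ 61 (mod 149)
61^2 = (61^1)^2 ≡ 61^2 = 3721 ≡ 145 (mod 149)
61^4 = (61^2)^2 ≡ 145^2 = 21025 ≡ 16 (mod 149)
61^8 = (61^4)^2 ≡ 16^2 = 256 ≡ 107 (mod 149)
61^16 = (61^8)^2 ≡ 107^2 = 11449 ≡ 125 (mod 149)
61^19 = 61^16 · 61^2 · 61^1 ≡ 125 · 145 · 61 ≡ 45 (mod 149).
So s = 45; s⁻¹ ≡ 53 (mod 149).
m = c₂ · s⁻¹ mod 149 = 52 · 53 mod 149 = 74.

74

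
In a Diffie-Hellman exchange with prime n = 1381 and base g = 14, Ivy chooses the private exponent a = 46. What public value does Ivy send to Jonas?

Public value = 14^{46} \pmod{1381}.
14^1 ≡ 14 (mod 1381)
14^2 = (14^1)^2 ≡ 14^2 = 196 ≡ 196 (mod 1381)
14^4 = (14^2)^2 ≡ 196^2 = 38416 ≡ 1129 (mod 1381)
14^8 = (14^4)^2 ≡ 1129^2 = 1274641 ≡ 1359 (mod 1381)
14^16 = (14^8)^2 ≡ 1359^2 = 1846881 ≡ 484 (mod 1381)
14^32 = (14^16)^2 ≡ 484^2 = 234256 ≡ 867 (mod 1381)
14^46 = 14^32 · 14^8 · 14^4 · 14^2 ≡ 867 · 1359 · 1129 · 196 ≡ 1380 (mod 1381).

1380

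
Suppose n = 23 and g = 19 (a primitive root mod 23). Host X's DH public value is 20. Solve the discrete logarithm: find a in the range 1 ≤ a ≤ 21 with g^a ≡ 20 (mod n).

15

Try successive powers of 19 modulo 23:
19^1 ≡ 19
19^2 ≡ 16
19^3 ≡ 5
19^4 ≡ 3
19^5 ≡ 11
19^6 ≡ 2
19^7 ≡ 15
19^8 ≡ 9
19^9 ≡ 10
19^10 ≡ 6
19^11 ≡ 22
19^12 ≡ 4
19^13 ≡ 7
19^14 ≡ 18
19^15 ≡ 20
Found: a = 15.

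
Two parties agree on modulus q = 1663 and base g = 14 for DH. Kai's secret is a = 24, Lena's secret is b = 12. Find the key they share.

Kai sends A = g^a mod q = 14^24 mod 1663.
14^1 ≡ 14 (mod 1663)
14^2 = (14^1)^2 ≡ 14^2 = 196 ≡ 196 (mod 1663)
14^4 = (14^2)^2 ≡ 196^2 = 38416 ≡ 167 (mod 1663)
14^8 = (14^4)^2 ≡ 167^2 = 27889 ≡ 1281 (mod 1663)
14^16 = (14^8)^2 ≡ 1281^2 = 1640961 ≡ 1243 (mod 1663)
14^24 = 14^16 · 14^8 ≡ 1243 · 1281 ≡ 792 (mod 1663).
So A = 792. Lena then computes K = A^b mod q = 792^12 mod 1663.
792^1 ≡ 792 (mod 1663)
792^2 = (792^1)^2 ≡ 792^2 = 627264 ≡ 313 (mod 1663)
792^4 = (792^2)^2 ≡ 313^2 = 97969 ≡ 1515 (mod 1663)
792^8 = (792^4)^2 ≡ 1515^2 = 2295225 ≡ 285 (mod 1663)
792^12 = 792^8 · 792^4 ≡ 285 · 1515 ≡ 1058 (mod 1663).

1058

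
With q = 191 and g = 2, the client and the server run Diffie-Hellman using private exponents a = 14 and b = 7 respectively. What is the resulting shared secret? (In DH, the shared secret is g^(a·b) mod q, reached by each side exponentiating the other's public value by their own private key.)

The client sends A = g^a mod q = 2^14 mod 191.
2^1 ≡ 2 (mod 191)
2^2 = (2^1)^2 ≡ 2^2 = 4 ≡ 4 (mod 191)
2^4 = (2^2)^2 ≡ 4^2 = 16 ≡ 16 (mod 191)
2^8 = (2^4)^2 ≡ 16^2 = 256 ≡ 65 (mod 191)
2^14 = 2^8 · 2^4 · 2^2 ≡ 65 · 16 · 4 ≡ 149 (mod 191).
So A = 149. The server then computes K = A^b mod q = 149^7 mod 191.
149^1 ≡ 149 (mod 191)
149^2 = (149^1)^2 ≡ 149^2 = 22201 ≡ 45 (mod 191)
149^4 = (149^2)^2 ≡ 45^2 = 2025 ≡ 115 (mod 191)
149^7 = 149^4 · 149^2 · 149^1 ≡ 115 · 45 · 149 ≡ 8 (mod 191).

8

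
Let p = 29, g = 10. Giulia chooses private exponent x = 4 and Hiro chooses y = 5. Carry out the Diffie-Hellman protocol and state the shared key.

Hiro sends B = g^y mod p = 10^5 mod 29.
10^1 ≡ 10 (mod 29)
10^2 = (10^1)^2 ≡ 10^2 = 100 ≡ 13 (mod 29)
10^4 = (10^2)^2 ≡ 13^2 = 169 ≡ 24 (mod 29)
10^5 = 10^4 · 10^1 ≡ 24 · 10 ≡ 8 (mod 29).
So B = 8. Giulia then computes K = B^x mod p = 8^4 mod 29.
8^1 ≡ 8 (mod 29)
8^2 = (8^1)^2 ≡ 8^2 = 64 ≡ 6 (mod 29)
8^4 = (8^2)^2 ≡ 6^2 = 36 ≡ 7 (mod 29)

7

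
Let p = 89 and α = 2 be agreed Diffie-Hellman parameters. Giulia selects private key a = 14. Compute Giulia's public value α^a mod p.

8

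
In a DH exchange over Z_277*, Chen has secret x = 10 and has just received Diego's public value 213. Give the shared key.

Shared key K = 213^10 mod 277.
213^1 ≡ 213 (mod 277)
213^2 = (213^1)^2 ≡ 213^2 = 45369 ≡ 218 (mod 277)
213^4 = (213^2)^2 ≡ 218^2 = 47524 ≡ 157 (mod 277)
213^8 = (213^4)^2 ≡ 157^2 = 24649 ≡ 273 (mod 277)
213^10 = 213^8 · 213^2 ≡ 273 · 218 ≡ 236 (mod 277).

236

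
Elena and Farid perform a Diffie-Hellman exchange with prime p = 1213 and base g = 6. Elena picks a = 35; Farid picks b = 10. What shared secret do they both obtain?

1055

Elena sends A = g^a mod p = 6^35 mod 1213.
6^1 ≡ 6 (mod 1213)
6^2 = (6^1)^2 ≡ 6^2 = 36 ≡ 36 (mod 1213)
6^4 = (6^2)^2 ≡ 36^2 = 1296 ≡ 83 (mod 1213)
6^8 = (6^4)^2 ≡ 83^2 = 6889 ≡ 824 (mod 1213)
6^16 = (6^8)^2 ≡ 824^2 = 678976 ≡ 909 (mod 1213)
6^32 = (6^16)^2 ≡ 909^2 = 826281 ≡ 228 (mod 1213)
6^35 = 6^32 · 6^2 · 6^1 ≡ 228 · 36 · 6 ≡ 728 (mod 1213).
So A = 728. Farid then computes K = A^b mod p = 728^10 mod 1213.
728^1 ≡ 728 (mod 1213)
728^2 = (728^1)^2 ≡ 728^2 = 529984 ≡ 1116 (mod 1213)
728^4 = (728^2)^2 ≡ 1116^2 = 1245456 ≡ 918 (mod 1213)
728^8 = (728^4)^2 ≡ 918^2 = 842724 ≡ 902 (mod 1213)
728^10 = 728^8 · 728^2 ≡ 902 · 1116 ≡ 1055 (mod 1213).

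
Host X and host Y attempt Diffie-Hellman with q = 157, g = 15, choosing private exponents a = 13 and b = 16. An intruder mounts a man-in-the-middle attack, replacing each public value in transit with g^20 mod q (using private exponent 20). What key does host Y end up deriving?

17

Host Y receives an intruder's public value M = 15^20 mod 157 instead of the honest one.
15^1 ≡ 15 (mod 157)
15^2 = (15^1)^2 ≡ 15^2 = 225 ≡ 68 (mod 157)
15^4 = (15^2)^2 ≡ 68^2 = 4624 ≡ 71 (mod 157)
15^8 = (15^4)^2 ≡ 71^2 = 5041 ≡ 17 (mod 157)
15^16 = (15^8)^2 ≡ 17^2 = 289 ≡ 132 (mod 157)
15^20 = 15^16 · 15^4 ≡ 132 · 71 ≡ 109 (mod 157).
So M = 109. Host Y computes K = M^16 mod 157.
109^1 ≡ 109 (mod 157)
109^2 = (109^1)^2 ≡ 109^2 = 11881 ≡ 106 (mod 157)
109^4 = (109^2)^2 ≡ 106^2 = 11236 ≡ 89 (mod 157)
109^8 = (109^4)^2 ≡ 89^2 = 7921 ≡ 71 (mod 157)
109^16 = (109^8)^2 ≡ 71^2 = 5041 ≡ 17 (mod 157)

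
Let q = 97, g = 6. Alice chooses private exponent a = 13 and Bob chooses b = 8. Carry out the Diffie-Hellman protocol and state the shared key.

61

Bob sends B = g^b mod q = 6^8 mod 97.
6^1 ≡ 6 (mod 97)
6^2 = (6^1)^2 ≡ 6^2 = 36 ≡ 36 (mod 97)
6^4 = (6^2)^2 ≡ 36^2 = 1296 ≡ 35 (mod 97)
6^8 = (6^4)^2 ≡ 35^2 = 1225 ≡ 61 (mod 97)
So B = 61. Alice then computes K = B^a mod q = 61^13 mod 97.
61^1 ≡ 61 (mod 97)
61^2 = (61^1)^2 ≡ 61^2 = 3721 ≡ 35 (mod 97)
61^4 = (61^2)^2 ≡ 35^2 = 1225 ≡ 61 (mod 97)
61^8 = (61^4)^2 ≡ 61^2 = 3721 ≡ 35 (mod 97)
61^13 = 61^8 · 61^4 · 61^1 ≡ 35 · 61 · 61 ≡ 61 (mod 97).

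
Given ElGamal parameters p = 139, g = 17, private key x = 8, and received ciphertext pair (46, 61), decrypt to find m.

Shared mask s = c₁^x mod p = 46^8 mod 139.
46^1 ≡ 46 (mod 139)
46^2 = (46^1)^2 ≡ 46^2 = 2116 ≡ 31 (mod 139)
46^4 = (46^2)^2 ≡ 31^2 = 961 ≡ 127 (mod 139)
46^8 = (46^4)^2 ≡ 127^2 = 16129 ≡ 5 (mod 139)
So s = 5; s⁻¹ ≡ 28 (mod 139).
m = c₂ · s⁻¹ mod 139 = 61 · 28 mod 139 = 40.

40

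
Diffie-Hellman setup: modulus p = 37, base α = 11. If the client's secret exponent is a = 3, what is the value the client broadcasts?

Public value = 11^3 mod 37.
11^1 ≡ 11 (mod 37)
11^2 = (11^1)^2 ≡ 11^2 = 121 ≡ 10 (mod 37)
11^3 = 11^2 · 11^1 ≡ 10 · 11 ≡ 36 (mod 37).

36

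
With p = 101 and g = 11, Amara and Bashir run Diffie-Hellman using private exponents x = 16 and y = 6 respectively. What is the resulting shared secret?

Amara sends A = g^x mod p = 11^16 mod 101.
11^1 ≡ 11 (mod 101)
11^2 = (11^1)^2 ≡ 11^2 = 121 ≡ 20 (mod 101)
11^4 = (11^2)^2 ≡ 20^2 = 400 ≡ 97 (mod 101)
11^8 = (11^4)^2 ≡ 97^2 = 9409 ≡ 16 (mod 101)
11^16 = (11^8)^2 ≡ 16^2 = 256 ≡ 54 (mod 101)
So A = 54. Bashir then computes K = A^y mod p = 54^6 mod 101.
54^1 ≡ 54 (mod 101)
54^2 = (54^1)^2 ≡ 54^2 = 2916 ≡ 88 (mod 101)
54^4 = (54^2)^2 ≡ 88^2 = 7744 ≡ 68 (mod 101)
54^6 = 54^4 · 54^2 ≡ 68 · 88 ≡ 25 (mod 101).

25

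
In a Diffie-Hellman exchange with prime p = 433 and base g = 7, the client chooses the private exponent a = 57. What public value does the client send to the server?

Public value = 7^57 mod 433.
7^1 ≡ 7 (mod 433)
7^2 = (7^1)^2 ≡ 7^2 = 49 ≡ 49 (mod 433)
7^4 = (7^2)^2 ≡ 49^2 = 2401 ≡ 236 (mod 433)
7^8 = (7^4)^2 ≡ 236^2 = 55696 ≡ 272 (mod 433)
7^16 = (7^8)^2 ≡ 272^2 = 73984 ≡ 374 (mod 433)
7^32 = (7^16)^2 ≡ 374^2 = 139876 ≡ 17 (mod 433)
7^57 = 7^32 · 7^16 · 7^8 · 7^1 ≡ 17 · 374 · 272 · 7 ≡ 251 (mod 433).

251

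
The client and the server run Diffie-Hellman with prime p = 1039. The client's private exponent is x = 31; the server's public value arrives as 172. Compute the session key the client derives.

978

Shared key K = 172^31 mod 1039.
172^1 ≡ 172 (mod 1039)
172^2 = (172^1)^2 ≡ 172^2 = 29584 ≡ 492 (mod 1039)
172^4 = (172^2)^2 ≡ 492^2 = 242064 ≡ 1016 (mod 1039)
172^8 = (172^4)^2 ≡ 1016^2 = 1032256 ≡ 529 (mod 1039)
172^16 = (172^8)^2 ≡ 529^2 = 279841 ≡ 350 (mod 1039)
172^31 = 172^16 · 172^8 · 172^4 · 172^2 · 172^1 ≡ 350 · 529 · 1016 · 492 · 172 ≡ 978 (mod 1039).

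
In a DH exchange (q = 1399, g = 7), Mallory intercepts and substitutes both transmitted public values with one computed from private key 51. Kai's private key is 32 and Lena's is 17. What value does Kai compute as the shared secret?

1331

Kai receives Mallory's public value M = 7^51 mod 1399 instead of the honest one.
7^1 ≡ 7 (mod 1399)
7^2 = (7^1)^2 ≡ 7^2 = 49 ≡ 49 (mod 1399)
7^4 = (7^2)^2 ≡ 49^2 = 2401 ≡ 1002 (mod 1399)
7^8 = (7^4)^2 ≡ 1002^2 = 1004004 ≡ 921 (mod 1399)
7^16 = (7^8)^2 ≡ 921^2 = 848241 ≡ 447 (mod 1399)
7^32 = (7^16)^2 ≡ 447^2 = 199809 ≡ 1151 (mod 1399)
7^51 = 7^32 · 7^16 · 7^2 · 7^1 ≡ 1151 · 447 · 49 · 7 ≡ 1212 (mod 1399).
So M = 1212. Kai computes K = M^32 mod 1399.
1212^1 ≡ 1212 (mod 1399)
1212^2 = (1212^1)^2 ≡ 1212^2 = 1468944 ≡ 1393 (mod 1399)
1212^4 = (1212^2)^2 ≡ 1393^2 = 1940449 ≡ 36 (mod 1399)
1212^8 = (1212^4)^2 ≡ 36^2 = 1296 ≡ 1296 (mod 1399)
1212^16 = (1212^8)^2 ≡ 1296^2 = 1679616 ≡ 816 (mod 1399)
1212^32 = (1212^16)^2 ≡ 816^2 = 665856 ≡ 1331 (mod 1399)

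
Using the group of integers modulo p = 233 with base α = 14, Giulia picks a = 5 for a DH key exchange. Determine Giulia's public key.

60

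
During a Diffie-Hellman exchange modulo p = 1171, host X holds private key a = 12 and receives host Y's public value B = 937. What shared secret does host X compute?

Shared key K = 937^12 mod 1171.
937^1 ≡ 937 (mod 1171)
937^2 = (937^1)^2 ≡ 937^2 = 877969 ≡ 890 (mod 1171)
937^4 = (937^2)^2 ≡ 890^2 = 792100 ≡ 504 (mod 1171)
937^8 = (937^4)^2 ≡ 504^2 = 254016 ≡ 1080 (mod 1171)
937^12 = 937^8 · 937^4 ≡ 1080 · 504 ≡ 976 (mod 1171).

976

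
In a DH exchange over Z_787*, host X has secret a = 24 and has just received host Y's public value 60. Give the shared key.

Shared key K = 60^24 mod 787.
60^1 ≡ 60 (mod 787)
60^2 = (60^1)^2 ≡ 60^2 = 3600 ≡ 452 (mod 787)
60^4 = (60^2)^2 ≡ 452^2 = 204304 ≡ 471 (mod 787)
60^8 = (60^4)^2 ≡ 471^2 = 221841 ≡ 694 (mod 787)
60^16 = (60^8)^2 ≡ 694^2 = 481636 ≡ 779 (mod 787)
60^24 = 60^16 · 60^8 ≡ 779 · 694 ≡ 744 (mod 787).

744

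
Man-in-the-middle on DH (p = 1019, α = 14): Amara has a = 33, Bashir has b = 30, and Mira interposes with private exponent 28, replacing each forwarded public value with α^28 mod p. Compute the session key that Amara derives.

886

Amara receives Mira's public value M = 14^28 mod 1019 instead of the honest one.
14^1 ≡ 14 (mod 1019)
14^2 = (14^1)^2 ≡ 14^2 = 196 ≡ 196 (mod 1019)
14^4 = (14^2)^2 ≡ 196^2 = 38416 ≡ 713 (mod 1019)
14^8 = (14^4)^2 ≡ 713^2 = 508369 ≡ 907 (mod 1019)
14^16 = (14^8)^2 ≡ 907^2 = 822649 ≡ 316 (mod 1019)
14^28 = 14^16 · 14^8 · 14^4 ≡ 316 · 907 · 713 ≡ 20 (mod 1019).
So M = 20. Amara computes K = M^33 mod 1019.
20^1 ≡ 20 (mod 1019)
20^2 = (20^1)^2 ≡ 20^2 = 400 ≡ 400 (mod 1019)
20^4 = (20^2)^2 ≡ 400^2 = 160000 ≡ 17 (mod 1019)
20^8 = (20^4)^2 ≡ 17^2 = 289 ≡ 289 (mod 1019)
20^16 = (20^8)^2 ≡ 289^2 = 83521 ≡ 982 (mod 1019)
20^32 = (20^16)^2 ≡ 982^2 = 964324 ≡ 350 (mod 1019)
20^33 = 20^32 · 20^1 ≡ 350 · 20 ≡ 886 (mod 1019).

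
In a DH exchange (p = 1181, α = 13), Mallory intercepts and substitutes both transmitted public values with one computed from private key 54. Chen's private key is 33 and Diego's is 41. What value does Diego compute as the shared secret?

461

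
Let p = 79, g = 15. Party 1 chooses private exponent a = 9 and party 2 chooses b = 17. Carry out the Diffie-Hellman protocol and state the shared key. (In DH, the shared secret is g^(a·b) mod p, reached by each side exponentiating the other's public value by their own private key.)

61

Party 1 sends A = g^a mod p = 15^9 mod 79.
15^1 ≡ 15 (mod 79)
15^2 = (15^1)^2 ≡ 15^2 = 225 ≡ 67 (mod 79)
15^4 = (15^2)^2 ≡ 67^2 = 4489 ≡ 65 (mod 79)
15^8 = (15^4)^2 ≡ 65^2 = 4225 ≡ 38 (mod 79)
15^9 = 15^8 · 15^1 ≡ 38 · 15 ≡ 17 (mod 79).
So A = 17. Party 2 then computes K = A^b mod p = 17^17 mod 79.
17^1 ≡ 17 (mod 79)
17^2 = (17^1)^2 ≡ 17^2 = 289 ≡ 52 (mod 79)
17^4 = (17^2)^2 ≡ 52^2 = 2704 ≡ 18 (mod 79)
17^8 = (17^4)^2 ≡ 18^2 = 324 ≡ 8 (mod 79)
17^16 = (17^8)^2 ≡ 8^2 = 64 ≡ 64 (mod 79)
17^17 = 17^16 · 17^1 ≡ 64 · 17 ≡ 61 (mod 79).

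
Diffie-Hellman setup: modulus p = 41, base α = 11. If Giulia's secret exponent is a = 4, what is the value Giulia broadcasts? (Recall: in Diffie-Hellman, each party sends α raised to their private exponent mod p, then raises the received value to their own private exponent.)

4

Public value = 11^4 mod 41.
11^1 ≡ 11 (mod 41)
11^2 = (11^1)^2 ≡ 11^2 = 121 ≡ 39 (mod 41)
11^4 = (11^2)^2 ≡ 39^2 = 1521 ≡ 4 (mod 41)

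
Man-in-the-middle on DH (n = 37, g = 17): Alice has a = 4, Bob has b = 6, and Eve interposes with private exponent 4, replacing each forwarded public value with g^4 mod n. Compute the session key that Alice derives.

16

Alice receives Eve's public value M = 17^4 mod 37 instead of the honest one.
17^1 ≡ 17 (mod 37)
17^2 = (17^1)^2 ≡ 17^2 = 289 ≡ 30 (mod 37)
17^4 = (17^2)^2 ≡ 30^2 = 900 ≡ 12 (mod 37)
So M = 12. Alice computes K = M^4 mod 37.
12^1 ≡ 12 (mod 37)
12^2 = (12^1)^2 ≡ 12^2 = 144 ≡ 33 (mod 37)
12^4 = (12^2)^2 ≡ 33^2 = 1089 ≡ 16 (mod 37)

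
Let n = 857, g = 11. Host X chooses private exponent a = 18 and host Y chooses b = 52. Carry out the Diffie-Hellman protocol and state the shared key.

92

Host X sends A = g^a mod n = 11^18 mod 857.
11^1 ≡ 11 (mod 857)
11^2 = (11^1)^2 ≡ 11^2 = 121 ≡ 121 (mod 857)
11^4 = (11^2)^2 ≡ 121^2 = 14641 ≡ 72 (mod 857)
11^8 = (11^4)^2 ≡ 72^2 = 5184 ≡ 42 (mod 857)
11^16 = (11^8)^2 ≡ 42^2 = 1764 ≡ 50 (mod 857)
11^18 = 11^16 · 11^2 ≡ 50 · 121 ≡ 51 (mod 857).
So A = 51. Host Y then computes K = A^b mod n = 51^52 mod 857.
51^1 ≡ 51 (mod 857)
51^2 = (51^1)^2 ≡ 51^2 = 2601 ≡ 30 (mod 857)
51^4 = (51^2)^2 ≡ 30^2 = 900 ≡ 43 (mod 857)
51^8 = (51^4)^2 ≡ 43^2 = 1849 ≡ 135 (mod 857)
51^16 = (51^8)^2 ≡ 135^2 = 18225 ≡ 228 (mod 857)
51^32 = (51^16)^2 ≡ 228^2 = 51984 ≡ 564 (mod 857)
51^52 = 51^32 · 51^16 · 51^4 ≡ 564 · 228 · 43 ≡ 92 (mod 857).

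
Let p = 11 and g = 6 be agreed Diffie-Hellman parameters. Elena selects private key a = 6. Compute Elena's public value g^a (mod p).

Public value = 6^6 (mod 11).
6^1 ≡ 6 (mod 11)
6^2 = (6^1)^2 ≡ 6^2 = 36 ≡ 3 (mod 11)
6^4 = (6^2)^2 ≡ 3^2 = 9 ≡ 9 (mod 11)
6^6 = 6^4 · 6^2 ≡ 9 · 3 ≡ 5 (mod 11).

5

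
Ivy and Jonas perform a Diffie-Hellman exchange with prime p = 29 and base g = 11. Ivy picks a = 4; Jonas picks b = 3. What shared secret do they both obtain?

Jonas sends B = g^b mod p = 11^3 mod 29.
11^1 ≡ 11 (mod 29)
11^2 = (11^1)^2 ≡ 11^2 = 121 ≡ 5 (mod 29)
11^3 = 11^2 · 11^1 ≡ 5 · 11 ≡ 26 (mod 29).
So B = 26. Ivy then computes K = B^a mod p = 26^4 mod 29.
26^1 ≡ 26 (mod 29)
26^2 = (26^1)^2 ≡ 26^2 = 676 ≡ 9 (mod 29)
26^4 = (26^2)^2 ≡ 9^2 = 81 ≡ 23 (mod 29)

23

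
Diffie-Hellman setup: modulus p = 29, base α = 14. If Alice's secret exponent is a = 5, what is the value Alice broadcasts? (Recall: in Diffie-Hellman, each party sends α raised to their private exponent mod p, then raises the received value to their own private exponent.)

19

Public value = 14^5 mod 29.
14^1 ≡ 14 (mod 29)
14^2 = (14^1)^2 ≡ 14^2 = 196 ≡ 22 (mod 29)
14^4 = (14^2)^2 ≡ 22^2 = 484 ≡ 20 (mod 29)
14^5 = 14^4 · 14^1 ≡ 20 · 14 ≡ 19 (mod 29).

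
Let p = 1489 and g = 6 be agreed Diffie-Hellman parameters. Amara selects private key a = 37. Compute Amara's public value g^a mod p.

1128

Public value = 6^37 mod 1489.
6^1 ≡ 6 (mod 1489)
6^2 = (6^1)^2 ≡ 6^2 = 36 ≡ 36 (mod 1489)
6^4 = (6^2)^2 ≡ 36^2 = 1296 ≡ 1296 (mod 1489)
6^8 = (6^4)^2 ≡ 1296^2 = 1679616 ≡ 24 (mod 1489)
6^16 = (6^8)^2 ≡ 24^2 = 576 ≡ 576 (mod 1489)
6^32 = (6^16)^2 ≡ 576^2 = 331776 ≡ 1218 (mod 1489)
6^37 = 6^32 · 6^4 · 6^1 ≡ 1218 · 1296 · 6 ≡ 1128 (mod 1489).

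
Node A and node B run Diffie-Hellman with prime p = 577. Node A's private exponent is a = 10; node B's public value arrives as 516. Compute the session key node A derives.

Shared key K = 516^10 mod 577.
516^1 ≡ 516 (mod 577)
516^2 = (516^1)^2 ≡ 516^2 = 266256 ≡ 259 (mod 577)
516^4 = (516^2)^2 ≡ 259^2 = 67081 ≡ 149 (mod 577)
516^8 = (516^4)^2 ≡ 149^2 = 22201 ≡ 275 (mod 577)
516^10 = 516^8 · 516^2 ≡ 275 · 259 ≡ 254 (mod 577).

254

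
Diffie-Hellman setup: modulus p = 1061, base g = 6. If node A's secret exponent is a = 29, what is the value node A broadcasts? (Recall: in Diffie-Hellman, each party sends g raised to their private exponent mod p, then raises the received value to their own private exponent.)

Public value = 6^29 (mod 1061).
6^1 ≡ 6 (mod 1061)
6^2 = (6^1)^2 ≡ 6^2 = 36 ≡ 36 (mod 1061)
6^4 = (6^2)^2 ≡ 36^2 = 1296 ≡ 235 (mod 1061)
6^8 = (6^4)^2 ≡ 235^2 = 55225 ≡ 53 (mod 1061)
6^16 = (6^8)^2 ≡ 53^2 = 2809 ≡ 687 (mod 1061)
6^29 = 6^16 · 6^8 · 6^4 · 6^1 ≡ 687 · 53 · 235 · 6 ≡ 903 (mod 1061).

903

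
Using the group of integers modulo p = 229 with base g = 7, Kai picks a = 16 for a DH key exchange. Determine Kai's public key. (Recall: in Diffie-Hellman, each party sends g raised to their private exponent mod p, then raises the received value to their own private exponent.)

193

Public value = 7^16 mod 229.
7^1 ≡ 7 (mod 229)
7^2 = (7^1)^2 ≡ 7^2 = 49 ≡ 49 (mod 229)
7^4 = (7^2)^2 ≡ 49^2 = 2401 ≡ 111 (mod 229)
7^8 = (7^4)^2 ≡ 111^2 = 12321 ≡ 184 (mod 229)
7^16 = (7^8)^2 ≡ 184^2 = 33856 ≡ 193 (mod 229)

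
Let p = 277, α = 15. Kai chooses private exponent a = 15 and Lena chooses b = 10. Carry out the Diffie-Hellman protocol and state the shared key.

Kai sends A = α^a mod p = 15^15 mod 277.
15^1 ≡ 15 (mod 277)
15^2 = (15^1)^2 ≡ 15^2 = 225 ≡ 225 (mod 277)
15^4 = (15^2)^2 ≡ 225^2 = 50625 ≡ 211 (mod 277)
15^8 = (15^4)^2 ≡ 211^2 = 44521 ≡ 201 (mod 277)
15^15 = 15^8 · 15^4 · 15^2 · 15^1 ≡ 201 · 211 · 225 · 15 ≡ 145 (mod 277).
So A = 145. Lena then computes K = A^b mod p = 145^10 mod 277.
145^1 ≡ 145 (mod 277)
145^2 = (145^1)^2 ≡ 145^2 = 21025 ≡ 250 (mod 277)
145^4 = (145^2)^2 ≡ 250^2 = 62500 ≡ 175 (mod 277)
145^8 = (145^4)^2 ≡ 175^2 = 30625 ≡ 155 (mod 277)
145^10 = 145^8 · 145^2 ≡ 155 · 250 ≡ 247 (mod 277).

247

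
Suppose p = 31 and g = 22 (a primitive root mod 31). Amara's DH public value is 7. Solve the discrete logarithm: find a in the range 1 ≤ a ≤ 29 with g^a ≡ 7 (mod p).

14

Try successive powers of 22 modulo 31:
22^1 ≡ 22
22^2 ≡ 19
22^3 ≡ 15
22^4 ≡ 20
22^5 ≡ 6
22^6 ≡ 8
22^7 ≡ 21
22^8 ≡ 28
22^9 ≡ 27
22^10 ≡ 5
22^11 ≡ 17
22^12 ≡ 2
22^13 ≡ 13
22^14 ≡ 7
Found: a = 14.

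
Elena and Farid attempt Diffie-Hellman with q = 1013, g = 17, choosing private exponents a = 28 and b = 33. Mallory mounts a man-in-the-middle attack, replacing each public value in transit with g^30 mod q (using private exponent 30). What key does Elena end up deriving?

Elena receives Mallory's public value M = 17^30 mod 1013 instead of the honest one.
17^1 ≡ 17 (mod 1013)
17^2 = (17^1)^2 ≡ 17^2 = 289 ≡ 289 (mod 1013)
17^4 = (17^2)^2 ≡ 289^2 = 83521 ≡ 455 (mod 1013)
17^8 = (17^4)^2 ≡ 455^2 = 207025 ≡ 373 (mod 1013)
17^16 = (17^8)^2 ≡ 373^2 = 139129 ≡ 348 (mod 1013)
17^30 = 17^16 · 17^8 · 17^4 · 17^2 ≡ 348 · 373 · 455 · 289 ≡ 51 (mod 1013).
So M = 51. Elena computes K = M^28 mod 1013.
51^1 ≡ 51 (mod 1013)
51^2 = (51^1)^2 ≡ 51^2 = 2601 ≡ 575 (mod 1013)
51^4 = (51^2)^2 ≡ 575^2 = 330625 ≡ 387 (mod 1013)
51^8 = (51^4)^2 ≡ 387^2 = 149769 ≡ 858 (mod 1013)
51^16 = (51^8)^2 ≡ 858^2 = 736164 ≡ 726 (mod 1013)
51^28 = 51^16 · 51^8 · 51^4 ≡ 726 · 858 · 387 ≡ 773 (mod 1013).

773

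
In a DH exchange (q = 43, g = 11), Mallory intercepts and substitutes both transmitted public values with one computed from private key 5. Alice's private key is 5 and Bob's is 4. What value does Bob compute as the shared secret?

4

Bob receives Mallory's public value M = 11^5 mod 43 instead of the honest one.
11^1 ≡ 11 (mod 43)
11^2 = (11^1)^2 ≡ 11^2 = 121 ≡ 35 (mod 43)
11^4 = (11^2)^2 ≡ 35^2 = 1225 ≡ 21 (mod 43)
11^5 = 11^4 · 11^1 ≡ 21 · 11 ≡ 16 (mod 43).
So M = 16. Bob computes K = M^4 mod 43.
16^1 ≡ 16 (mod 43)
16^2 = (16^1)^2 ≡ 16^2 = 256 ≡ 41 (mod 43)
16^4 = (16^2)^2 ≡ 41^2 = 1681 ≡ 4 (mod 43)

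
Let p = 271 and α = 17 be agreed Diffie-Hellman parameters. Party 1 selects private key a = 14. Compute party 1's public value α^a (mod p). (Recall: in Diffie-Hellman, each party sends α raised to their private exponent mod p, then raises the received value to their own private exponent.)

138

Public value = 17^14 (mod 271).
17^1 ≡ 17 (mod 271)
17^2 = (17^1)^2 ≡ 17^2 = 289 ≡ 18 (mod 271)
17^4 = (17^2)^2 ≡ 18^2 = 324 ≡ 53 (mod 271)
17^8 = (17^4)^2 ≡ 53^2 = 2809 ≡ 99 (mod 271)
17^14 = 17^8 · 17^4 · 17^2 ≡ 99 · 53 · 18 ≡ 138 (mod 271).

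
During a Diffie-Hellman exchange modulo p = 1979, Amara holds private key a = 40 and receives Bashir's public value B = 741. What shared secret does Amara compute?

1947

Shared key K = 741^40 mod 1979.
741^1 ≡ 741 (mod 1979)
741^2 = (741^1)^2 ≡ 741^2 = 549081 ≡ 898 (mod 1979)
741^4 = (741^2)^2 ≡ 898^2 = 806404 ≡ 951 (mod 1979)
741^8 = (741^4)^2 ≡ 951^2 = 904401 ≡ 1977 (mod 1979)
741^16 = (741^8)^2 ≡ 1977^2 = 3908529 ≡ 4 (mod 1979)
741^32 = (741^16)^2 ≡ 4^2 = 16 ≡ 16 (mod 1979)
741^40 = 741^32 · 741^8 ≡ 16 · 1977 ≡ 1947 (mod 1979).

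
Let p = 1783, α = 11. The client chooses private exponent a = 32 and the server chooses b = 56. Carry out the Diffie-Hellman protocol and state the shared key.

The client sends A = α^a mod p = 11^32 mod 1783.
11^1 ≡ 11 (mod 1783)
11^2 = (11^1)^2 ≡ 11^2 = 121 ≡ 121 (mod 1783)
11^4 = (11^2)^2 ≡ 121^2 = 14641 ≡ 377 (mod 1783)
11^8 = (11^4)^2 ≡ 377^2 = 142129 ≡ 1272 (mod 1783)
11^16 = (11^8)^2 ≡ 1272^2 = 1617984 ≡ 803 (mod 1783)
11^32 = (11^16)^2 ≡ 803^2 = 644809 ≡ 1146 (mod 1783)
So A = 1146. The server then computes K = A^b mod p = 1146^56 mod 1783.
1146^1 ≡ 1146 (mod 1783)
1146^2 = (1146^1)^2 ≡ 1146^2 = 1313316 ≡ 1028 (mod 1783)
1146^4 = (1146^2)^2 ≡ 1028^2 = 1056784 ≡ 1248 (mod 1783)
1146^8 = (1146^4)^2 ≡ 1248^2 = 1557504 ≡ 945 (mod 1783)
1146^16 = (1146^8)^2 ≡ 945^2 = 893025 ≡ 1525 (mod 1783)
1146^32 = (1146^16)^2 ≡ 1525^2 = 2325625 ≡ 593 (mod 1783)
1146^56 = 1146^32 · 1146^16 · 1146^8 ≡ 593 · 1525 · 945 ≡ 574 (mod 1783).

574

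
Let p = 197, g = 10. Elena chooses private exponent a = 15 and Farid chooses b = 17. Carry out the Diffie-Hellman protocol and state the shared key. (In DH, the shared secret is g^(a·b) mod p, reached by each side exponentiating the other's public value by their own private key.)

134

Farid sends B = g^b mod p = 10^17 mod 197.
10^1 ≡ 10 (mod 197)
10^2 = (10^1)^2 ≡ 10^2 = 100 ≡ 100 (mod 197)
10^4 = (10^2)^2 ≡ 100^2 = 10000 ≡ 150 (mod 197)
10^8 = (10^4)^2 ≡ 150^2 = 22500 ≡ 42 (mod 197)
10^16 = (10^8)^2 ≡ 42^2 = 1764 ≡ 188 (mod 197)
10^17 = 10^16 · 10^1 ≡ 188 · 10 ≡ 107 (mod 197).
So B = 107. Elena then computes K = B^a mod p = 107^15 mod 197.
107^1 ≡ 107 (mod 197)
107^2 = (107^1)^2 ≡ 107^2 = 11449 ≡ 23 (mod 197)
107^4 = (107^2)^2 ≡ 23^2 = 529 ≡ 135 (mod 197)
107^8 = (107^4)^2 ≡ 135^2 = 18225 ≡ 101 (mod 197)
107^15 = 107^8 · 107^4 · 107^2 · 107^1 ≡ 101 · 135 · 23 · 107 ≡ 134 (mod 197).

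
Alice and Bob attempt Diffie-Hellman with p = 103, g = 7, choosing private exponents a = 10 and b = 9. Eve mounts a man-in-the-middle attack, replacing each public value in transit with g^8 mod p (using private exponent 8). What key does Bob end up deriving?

30

Bob receives Eve's public value M = 7^8 mod 103 instead of the honest one.
7^1 ≡ 7 (mod 103)
7^2 = (7^1)^2 ≡ 7^2 = 49 ≡ 49 (mod 103)
7^4 = (7^2)^2 ≡ 49^2 = 2401 ≡ 32 (mod 103)
7^8 = (7^4)^2 ≡ 32^2 = 1024 ≡ 97 (mod 103)
So M = 97. Bob computes K = M^9 mod 103.
97^1 ≡ 97 (mod 103)
97^2 = (97^1)^2 ≡ 97^2 = 9409 ≡ 36 (mod 103)
97^4 = (97^2)^2 ≡ 36^2 = 1296 ≡ 60 (mod 103)
97^8 = (97^4)^2 ≡ 60^2 = 3600 ≡ 98 (mod 103)
97^9 = 97^8 · 97^1 ≡ 98 · 97 ≡ 30 (mod 103).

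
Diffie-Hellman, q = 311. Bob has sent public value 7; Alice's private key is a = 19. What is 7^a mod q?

Shared key K = 7^19 mod 311.
7^1 ≡ 7 (mod 311)
7^2 = (7^1)^2 ≡ 7^2 = 49 ≡ 49 (mod 311)
7^4 = (7^2)^2 ≡ 49^2 = 2401 ≡ 224 (mod 311)
7^8 = (7^4)^2 ≡ 224^2 = 50176 ≡ 105 (mod 311)
7^16 = (7^8)^2 ≡ 105^2 = 11025 ≡ 140 (mod 311)
7^19 = 7^16 · 7^2 · 7^1 ≡ 140 · 49 · 7 ≡ 126 (mod 311).

126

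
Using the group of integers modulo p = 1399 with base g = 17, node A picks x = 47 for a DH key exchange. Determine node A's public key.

658

Public value = 17^{47} \pmod{1399}.
17^1 ≡ 17 (mod 1399)
17^2 = (17^1)^2 ≡ 17^2 = 289 ≡ 289 (mod 1399)
17^4 = (17^2)^2 ≡ 289^2 = 83521 ≡ 980 (mod 1399)
17^8 = (17^4)^2 ≡ 980^2 = 960400 ≡ 686 (mod 1399)
17^16 = (17^8)^2 ≡ 686^2 = 470596 ≡ 532 (mod 1399)
17^32 = (17^16)^2 ≡ 532^2 = 283024 ≡ 426 (mod 1399)
17^47 = 17^32 · 17^8 · 17^4 · 17^2 · 17^1 ≡ 426 · 686 · 980 · 289 · 17 ≡ 658 (mod 1399).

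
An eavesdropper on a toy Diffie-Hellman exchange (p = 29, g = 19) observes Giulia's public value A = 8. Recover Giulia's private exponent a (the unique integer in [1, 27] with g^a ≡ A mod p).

19

Try successive powers of 19 modulo 29:
19^1 ≡ 19
19^2 ≡ 13
19^3 ≡ 15
19^4 ≡ 24
19^5 ≡ 21
19^6 ≡ 22
19^7 ≡ 12
19^8 ≡ 25
19^9 ≡ 11
19^10 ≡ 6
19^11 ≡ 27
19^12 ≡ 20
19^13 ≡ 3
19^14 ≡ 28
19^15 ≡ 10
19^16 ≡ 16
19^17 ≡ 14
19^18 ≡ 5
19^19 ≡ 8
Found: a = 19.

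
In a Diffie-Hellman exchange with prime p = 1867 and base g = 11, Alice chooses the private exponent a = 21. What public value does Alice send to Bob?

Public value = 11^21 (mod 1867).
11^1 ≡ 11 (mod 1867)
11^2 = (11^1)^2 ≡ 11^2 = 121 ≡ 121 (mod 1867)
11^4 = (11^2)^2 ≡ 121^2 = 14641 ≡ 1572 (mod 1867)
11^8 = (11^4)^2 ≡ 1572^2 = 2471184 ≡ 1143 (mod 1867)
11^16 = (11^8)^2 ≡ 1143^2 = 1306449 ≡ 1416 (mod 1867)
11^21 = 11^16 · 11^4 · 11^1 ≡ 1416 · 1572 · 11 ≡ 1634 (mod 1867).

1634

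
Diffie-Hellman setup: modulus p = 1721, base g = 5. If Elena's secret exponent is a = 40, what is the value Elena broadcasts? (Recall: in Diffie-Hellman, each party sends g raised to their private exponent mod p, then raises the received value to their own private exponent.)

1508

Public value = 5^40 mod 1721.
5^1 ≡ 5 (mod 1721)
5^2 = (5^1)^2 ≡ 5^2 = 25 ≡ 25 (mod 1721)
5^4 = (5^2)^2 ≡ 25^2 = 625 ≡ 625 (mod 1721)
5^8 = (5^4)^2 ≡ 625^2 = 390625 ≡ 1679 (mod 1721)
5^16 = (5^8)^2 ≡ 1679^2 = 2819041 ≡ 43 (mod 1721)
5^32 = (5^16)^2 ≡ 43^2 = 1849 ≡ 128 (mod 1721)
5^40 = 5^32 · 5^8 ≡ 128 · 1679 ≡ 1508 (mod 1721).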